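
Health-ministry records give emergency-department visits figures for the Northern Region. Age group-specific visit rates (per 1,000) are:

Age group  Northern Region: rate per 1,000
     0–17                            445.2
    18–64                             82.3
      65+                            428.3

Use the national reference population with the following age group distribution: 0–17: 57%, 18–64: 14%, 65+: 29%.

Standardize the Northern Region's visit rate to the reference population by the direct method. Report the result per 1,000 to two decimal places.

Standard weights: 0.57, 0.14, 0.29.
Standardized rate: 0.5700×445.2 + 0.1400×82.3 + 0.2900×428.3 = 389.4930 per 1,000.

389.49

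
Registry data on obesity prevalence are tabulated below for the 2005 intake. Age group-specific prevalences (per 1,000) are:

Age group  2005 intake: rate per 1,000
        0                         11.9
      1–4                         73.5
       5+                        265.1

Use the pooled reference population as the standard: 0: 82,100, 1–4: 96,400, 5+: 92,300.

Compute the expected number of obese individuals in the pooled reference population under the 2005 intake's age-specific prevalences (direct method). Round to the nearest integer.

32531

Expected obese individuals = Σ (standard pop × age-specific rate ÷ 1,000)
= 82,100×11.9/1,000 + 96,400×73.5/1,000 + 92,300×265.1/1,000
= 976.99 + 7085.40 + 24468.73 = 32531.12.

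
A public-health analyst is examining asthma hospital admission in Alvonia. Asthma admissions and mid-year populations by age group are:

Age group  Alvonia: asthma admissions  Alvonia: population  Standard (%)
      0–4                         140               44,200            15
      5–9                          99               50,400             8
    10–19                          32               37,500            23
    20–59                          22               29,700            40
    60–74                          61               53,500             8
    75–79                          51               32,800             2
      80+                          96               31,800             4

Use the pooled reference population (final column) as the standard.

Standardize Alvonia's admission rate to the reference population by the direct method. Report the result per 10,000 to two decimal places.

Age-specific rates per 10,000 for Alvonia: 31.67, 19.64, 8.53, 7.41, 11.40, 15.55, 30.19.
Standard weights: 0.15, 0.08, 0.23, 0.40, 0.08, 0.02, 0.04.
Standardized rate: 0.1500×31.67 + 0.0800×19.64 + 0.2300×8.53 + 0.4000×7.41 + 0.0800×11.40 + 0.0200×15.55 + 0.0400×30.19 = 13.6789 per 10,000.

13.68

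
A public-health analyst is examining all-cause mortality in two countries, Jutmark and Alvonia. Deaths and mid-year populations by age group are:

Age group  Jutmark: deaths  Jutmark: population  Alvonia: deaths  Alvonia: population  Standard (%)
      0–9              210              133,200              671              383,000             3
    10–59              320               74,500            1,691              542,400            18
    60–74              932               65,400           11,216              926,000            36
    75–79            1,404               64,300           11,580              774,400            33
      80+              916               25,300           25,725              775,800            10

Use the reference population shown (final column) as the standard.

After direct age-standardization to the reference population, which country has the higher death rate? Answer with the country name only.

Jutmark

Age-specific rates per 100,000 for Jutmark: 157.66, 429.53, 1425.08, 2183.51, 3620.55.
For Alvonia: 175.20, 311.76, 1211.23, 1495.35, 3315.93.
Standard weights: 0.03, 0.18, 0.36, 0.33, 0.10.
Jutmark: 0.0300×157.66 + 0.1800×429.53 + 0.3600×1425.08 + 0.3300×2183.51 + 0.1000×3620.55 = 1677.6879 per 100,000.
Alvonia: 0.0300×175.20 + 0.1800×311.76 + 0.3600×1211.23 + 0.3300×1495.35 + 0.1000×3315.93 = 1322.4754 per 100,000.
The crude rates (1042.74 vs 1495.85) would put Alvonia higher, but that reflects its age composition; once standardized to a common age structure, Jutmark has the higher underlying rate.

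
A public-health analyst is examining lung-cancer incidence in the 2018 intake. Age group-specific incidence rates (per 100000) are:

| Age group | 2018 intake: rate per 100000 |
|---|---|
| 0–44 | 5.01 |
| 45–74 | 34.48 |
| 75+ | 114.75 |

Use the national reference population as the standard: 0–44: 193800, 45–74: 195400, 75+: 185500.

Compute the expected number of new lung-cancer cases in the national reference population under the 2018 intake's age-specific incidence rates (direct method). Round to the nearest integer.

Expected new lung-cancer cases = Σ (standard pop × age-specific rate ÷ 100000)
= 193800×5.01/100000 + 195400×34.48/100000 + 185500×114.75/100000
= 9.71 + 67.37 + 212.86 = 289.94.

290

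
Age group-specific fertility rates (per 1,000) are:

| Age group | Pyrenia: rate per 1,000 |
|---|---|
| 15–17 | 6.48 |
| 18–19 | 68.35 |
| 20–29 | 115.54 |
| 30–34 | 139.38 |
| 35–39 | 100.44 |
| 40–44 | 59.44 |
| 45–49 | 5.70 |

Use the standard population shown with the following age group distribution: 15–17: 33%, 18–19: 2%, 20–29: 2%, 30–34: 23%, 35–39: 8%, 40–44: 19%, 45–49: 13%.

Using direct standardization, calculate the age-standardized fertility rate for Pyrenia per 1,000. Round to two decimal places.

57.94

Standard weights: 0.33, 0.02, 0.02, 0.23, 0.08, 0.19, 0.13.
Standardized rate: 0.3300×6.48 + 0.0200×68.35 + 0.0200×115.54 + 0.2300×139.38 + 0.0800×100.44 + 0.1900×59.44 + 0.1300×5.70 = 57.9434 per 1,000.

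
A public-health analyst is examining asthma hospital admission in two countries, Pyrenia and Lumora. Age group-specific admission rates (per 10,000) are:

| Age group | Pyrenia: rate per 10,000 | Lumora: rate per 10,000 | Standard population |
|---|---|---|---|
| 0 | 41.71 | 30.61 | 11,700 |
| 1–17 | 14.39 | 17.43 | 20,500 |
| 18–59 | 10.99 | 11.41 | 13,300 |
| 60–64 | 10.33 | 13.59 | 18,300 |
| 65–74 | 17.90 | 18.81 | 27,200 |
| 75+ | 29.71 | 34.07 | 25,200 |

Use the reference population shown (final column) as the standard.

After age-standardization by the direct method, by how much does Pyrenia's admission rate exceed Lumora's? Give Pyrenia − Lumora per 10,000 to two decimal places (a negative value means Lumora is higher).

-1.14

Standard total = 116,200; weights = 0.1007, 0.1764, 0.1145, 0.1575, 0.2341, 0.2169.
Pyrenia: 0.1007×41.71 + 0.1764×14.39 + 0.1145×10.99 + 0.1575×10.33 + 0.2341×17.90 + 0.2169×29.71 = 20.2563 per 10,000.
Lumora: 0.1007×30.61 + 0.1764×17.43 + 0.1145×11.41 + 0.1575×13.59 + 0.2341×18.81 + 0.2169×34.07 = 21.3950 per 10,000.
Difference = 20.2563 − 21.3950 = -1.1387.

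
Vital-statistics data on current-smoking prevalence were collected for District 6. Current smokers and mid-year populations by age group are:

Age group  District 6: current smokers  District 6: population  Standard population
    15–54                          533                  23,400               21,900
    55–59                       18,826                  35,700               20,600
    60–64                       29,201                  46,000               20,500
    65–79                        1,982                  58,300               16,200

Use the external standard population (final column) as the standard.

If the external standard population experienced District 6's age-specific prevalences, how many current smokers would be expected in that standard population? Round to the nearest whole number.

24926

Age-specific rates per 1,000 for District 6: 22.778, 527.339, 634.804, 33.997.
Expected current smokers = Σ (standard pop × age-specific rate ÷ 1,000)
= 21,900×22.778/1,000 + 20,600×527.339/1,000 + 20,500×634.804/1,000 + 16,200×33.997/1,000
= 498.83 + 10863.18 + 13013.49 + 550.74 = 24926.25.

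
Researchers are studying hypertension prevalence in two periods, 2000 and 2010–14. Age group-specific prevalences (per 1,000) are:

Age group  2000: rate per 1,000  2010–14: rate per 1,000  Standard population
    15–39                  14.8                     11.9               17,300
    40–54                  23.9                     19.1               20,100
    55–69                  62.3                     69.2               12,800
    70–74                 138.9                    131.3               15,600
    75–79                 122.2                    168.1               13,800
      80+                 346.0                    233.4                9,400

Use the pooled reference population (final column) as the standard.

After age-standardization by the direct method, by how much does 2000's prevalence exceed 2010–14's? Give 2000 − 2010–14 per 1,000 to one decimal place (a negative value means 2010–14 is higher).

Standard total = 89,000; weights = 0.1944, 0.2258, 0.1438, 0.1753, 0.1551, 0.1056.
2000: 0.1944×14.8 + 0.2258×23.9 + 0.1438×62.3 + 0.1753×138.9 + 0.1551×122.2 + 0.1056×346.0 = 97.0727 per 1,000.
2010–14: 0.1944×11.9 + 0.2258×19.1 + 0.1438×69.2 + 0.1753×131.3 + 0.1551×168.1 + 0.1056×233.4 = 90.3097 per 1,000.
Difference = 97.0727 − 90.3097 = 6.7630.

6.8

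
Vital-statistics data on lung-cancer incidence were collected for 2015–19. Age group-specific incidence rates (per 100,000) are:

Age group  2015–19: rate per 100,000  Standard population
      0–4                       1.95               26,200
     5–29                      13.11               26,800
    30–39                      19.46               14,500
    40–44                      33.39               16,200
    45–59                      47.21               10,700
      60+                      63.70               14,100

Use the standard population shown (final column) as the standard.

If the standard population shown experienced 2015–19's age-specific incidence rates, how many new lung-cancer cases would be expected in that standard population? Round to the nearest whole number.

Expected new lung-cancer cases = Σ (standard pop × age-specific rate ÷ 100,000)
= 26,200×1.95/100,000 + 26,800×13.11/100,000 + 14,500×19.46/100,000 + 16,200×33.39/100,000 + 10,700×47.21/100,000 + 14,100×63.70/100,000
= 0.51 + 3.51 + 2.82 + 5.41 + 5.05 + 8.98 = 26.29.

26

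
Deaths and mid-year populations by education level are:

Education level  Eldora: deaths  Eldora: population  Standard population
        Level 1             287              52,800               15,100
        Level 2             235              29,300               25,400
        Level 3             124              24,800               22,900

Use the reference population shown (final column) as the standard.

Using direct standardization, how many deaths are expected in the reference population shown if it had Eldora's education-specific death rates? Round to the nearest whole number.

Education-specific rates per 100,000 for Eldora: 543.56, 802.05, 500.00.
Expected deaths = Σ (standard pop × education-specific rate ÷ 100,000)
= 15,100×543.56/100,000 + 25,400×802.05/100,000 + 22,900×500.00/100,000
= 82.08 + 203.72 + 114.50 = 400.30.

400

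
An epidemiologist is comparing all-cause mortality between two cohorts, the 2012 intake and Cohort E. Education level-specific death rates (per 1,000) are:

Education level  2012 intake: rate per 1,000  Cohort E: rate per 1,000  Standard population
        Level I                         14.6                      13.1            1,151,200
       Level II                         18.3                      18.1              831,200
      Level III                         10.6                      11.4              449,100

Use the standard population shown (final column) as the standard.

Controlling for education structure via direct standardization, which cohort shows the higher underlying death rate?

2012 intake

Standard total = 2,431,500; weights = 0.4735, 0.3418, 0.1847.
The 2012 intake: 0.4735×14.6 + 0.3418×18.3 + 0.1847×10.6 = 15.1260 per 1,000.
Cohort E: 0.4735×13.1 + 0.3418×18.1 + 0.1847×11.4 = 14.4952 per 1,000.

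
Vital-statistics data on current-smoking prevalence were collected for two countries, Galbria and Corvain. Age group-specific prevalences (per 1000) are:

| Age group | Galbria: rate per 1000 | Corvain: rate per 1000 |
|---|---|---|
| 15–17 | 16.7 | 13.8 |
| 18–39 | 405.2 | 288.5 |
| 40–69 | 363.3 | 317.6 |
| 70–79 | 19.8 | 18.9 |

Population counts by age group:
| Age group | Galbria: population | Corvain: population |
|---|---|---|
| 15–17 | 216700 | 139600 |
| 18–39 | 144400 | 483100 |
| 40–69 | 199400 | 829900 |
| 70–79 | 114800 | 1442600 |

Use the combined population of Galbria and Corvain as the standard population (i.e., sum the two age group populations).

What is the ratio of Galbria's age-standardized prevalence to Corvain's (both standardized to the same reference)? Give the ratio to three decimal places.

Combined standard total = 3570500; weights = 0.0998, 0.1757, 0.2883, 0.4362.
Galbria: 0.0998×16.7 + 0.1757×405.2 + 0.2883×363.3 + 0.4362×19.8 = 186.2469 per 1000.
Corvain: 0.0998×13.8 + 0.1757×288.5 + 0.2883×317.6 + 0.4362×18.9 = 151.8810 per 1000.
Ratio = 186.2469 ÷ 151.8810 = 1.22627.

1.226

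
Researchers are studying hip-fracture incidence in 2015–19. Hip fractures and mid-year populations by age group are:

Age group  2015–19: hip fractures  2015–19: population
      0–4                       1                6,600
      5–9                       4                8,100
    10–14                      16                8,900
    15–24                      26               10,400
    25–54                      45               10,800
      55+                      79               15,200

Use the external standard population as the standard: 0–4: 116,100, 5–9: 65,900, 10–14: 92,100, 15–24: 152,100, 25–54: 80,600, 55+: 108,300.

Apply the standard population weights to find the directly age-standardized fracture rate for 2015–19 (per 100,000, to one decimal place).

243.0

Age-specific rates per 100,000 for 2015–19: 15.15, 49.38, 179.78, 250.00, 416.67, 519.74.
Standard total = 615,100; weights = 0.1887, 0.1071, 0.1497, 0.2473, 0.1310, 0.1761.
Standardized rate: 0.1887×15.15 + 0.1071×49.38 + 0.1497×179.78 + 0.2473×250.00 + 0.1310×416.67 + 0.1761×519.74 = 242.9955 per 100,000.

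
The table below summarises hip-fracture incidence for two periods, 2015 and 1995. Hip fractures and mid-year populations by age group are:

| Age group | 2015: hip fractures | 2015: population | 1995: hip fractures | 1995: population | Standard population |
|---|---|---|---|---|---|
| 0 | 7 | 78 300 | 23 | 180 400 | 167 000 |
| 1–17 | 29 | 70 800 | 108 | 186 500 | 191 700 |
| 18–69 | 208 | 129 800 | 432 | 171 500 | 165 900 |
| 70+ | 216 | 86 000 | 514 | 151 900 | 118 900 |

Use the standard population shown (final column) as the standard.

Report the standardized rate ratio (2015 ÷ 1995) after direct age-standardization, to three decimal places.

0.691

Age-specific rates per 100 000 for 2015: 8.94, 40.96, 160.25, 251.16.
For 1995: 12.75, 57.91, 251.90, 338.38.
Standard total = 643 500; weights = 0.2595, 0.2979, 0.2578, 0.1848.
2015: 0.2595×8.94 + 0.2979×40.96 + 0.2578×160.25 + 0.1848×251.16 = 102.2428 per 100 000.
1995: 0.2595×12.75 + 0.2979×57.91 + 0.2578×251.90 + 0.1848×338.38 = 148.0235 per 100 000.
Ratio = 102.2428 ÷ 148.0235 = 0.69072.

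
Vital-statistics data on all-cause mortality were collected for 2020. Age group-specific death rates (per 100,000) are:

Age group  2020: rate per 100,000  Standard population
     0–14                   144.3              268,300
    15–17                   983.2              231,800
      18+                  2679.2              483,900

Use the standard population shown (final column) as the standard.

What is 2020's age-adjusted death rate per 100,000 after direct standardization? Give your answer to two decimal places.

Standard total = 984,000; weights = 0.2727, 0.2356, 0.4918.
Standardized rate: 0.2727×144.3 + 0.2356×983.2 + 0.4918×2679.2 = 1588.5024 per 100,000.

1588.50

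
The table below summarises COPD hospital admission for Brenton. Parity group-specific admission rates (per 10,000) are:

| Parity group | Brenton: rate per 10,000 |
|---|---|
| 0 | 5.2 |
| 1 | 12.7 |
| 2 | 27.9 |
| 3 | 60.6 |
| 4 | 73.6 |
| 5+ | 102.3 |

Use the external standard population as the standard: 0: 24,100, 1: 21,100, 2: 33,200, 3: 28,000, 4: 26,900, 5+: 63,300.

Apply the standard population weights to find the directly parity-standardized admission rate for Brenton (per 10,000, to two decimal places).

58.35

Standard total = 196,600; weights = 0.1226, 0.1073, 0.1689, 0.1424, 0.1368, 0.3220.
Standardized rate: 0.1226×5.2 + 0.1073×12.7 + 0.1689×27.9 + 0.1424×60.6 + 0.1368×73.6 + 0.3220×102.3 = 58.3510 per 10,000.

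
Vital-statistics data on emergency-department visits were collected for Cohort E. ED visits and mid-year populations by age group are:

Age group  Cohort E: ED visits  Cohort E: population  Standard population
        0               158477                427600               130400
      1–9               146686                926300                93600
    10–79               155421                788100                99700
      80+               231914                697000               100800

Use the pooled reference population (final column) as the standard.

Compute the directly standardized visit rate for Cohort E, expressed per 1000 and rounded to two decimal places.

274.09

Age-specific rates per 1000 for Cohort E: 370.620, 158.357, 197.210, 332.732.
Standard total = 424500; weights = 0.3072, 0.2205, 0.2349, 0.2375.
Standardized rate: 0.3072×370.620 + 0.2205×158.357 + 0.2349×197.210 + 0.2375×332.732 = 274.0923 per 1000.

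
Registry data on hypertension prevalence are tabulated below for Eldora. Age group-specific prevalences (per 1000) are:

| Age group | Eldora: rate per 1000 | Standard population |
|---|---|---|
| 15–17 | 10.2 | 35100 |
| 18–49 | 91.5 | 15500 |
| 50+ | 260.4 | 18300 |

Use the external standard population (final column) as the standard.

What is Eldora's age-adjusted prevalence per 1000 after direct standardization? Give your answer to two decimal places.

94.94

Standard total = 68900; weights = 0.5094, 0.2250, 0.2656.
Standardized rate: 0.5094×10.2 + 0.2250×91.5 + 0.2656×260.4 = 94.9433 per 1000.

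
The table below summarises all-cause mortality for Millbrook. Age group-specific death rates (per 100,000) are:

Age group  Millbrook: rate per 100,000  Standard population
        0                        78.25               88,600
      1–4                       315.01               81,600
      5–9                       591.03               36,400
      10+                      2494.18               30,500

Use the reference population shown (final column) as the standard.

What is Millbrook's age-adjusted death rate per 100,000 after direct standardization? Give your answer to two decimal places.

549.24

Standard total = 237,100; weights = 0.3737, 0.3442, 0.1535, 0.1286.
Standardized rate: 0.3737×78.25 + 0.3442×315.01 + 0.1535×591.03 + 0.1286×2494.18 = 549.2355 per 100,000.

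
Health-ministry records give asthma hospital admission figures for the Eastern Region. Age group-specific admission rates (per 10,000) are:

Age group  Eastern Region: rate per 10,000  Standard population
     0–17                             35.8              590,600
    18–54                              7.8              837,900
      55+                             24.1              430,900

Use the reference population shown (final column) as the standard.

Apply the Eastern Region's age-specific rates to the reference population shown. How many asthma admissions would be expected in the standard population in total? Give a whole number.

3806

Expected asthma admissions = Σ (standard pop × age-specific rate ÷ 10,000)
= 590,600×35.8/10,000 + 837,900×7.8/10,000 + 430,900×24.1/10,000
= 2114.35 + 653.56 + 1038.47 = 3806.38.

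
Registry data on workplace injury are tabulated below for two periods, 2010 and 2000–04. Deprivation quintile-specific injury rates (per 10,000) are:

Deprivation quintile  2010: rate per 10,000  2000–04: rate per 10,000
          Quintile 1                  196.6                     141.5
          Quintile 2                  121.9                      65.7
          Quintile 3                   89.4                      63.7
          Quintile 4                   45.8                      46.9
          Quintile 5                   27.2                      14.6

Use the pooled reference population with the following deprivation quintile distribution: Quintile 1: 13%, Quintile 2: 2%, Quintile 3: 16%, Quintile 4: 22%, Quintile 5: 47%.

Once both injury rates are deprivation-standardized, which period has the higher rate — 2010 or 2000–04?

Standard weights: 0.13, 0.02, 0.16, 0.22, 0.47.
2010: 0.1300×196.6 + 0.0200×121.9 + 0.1600×89.4 + 0.2200×45.8 + 0.4700×27.2 = 65.1600 per 10,000.
2000–04: 0.1300×141.5 + 0.0200×65.7 + 0.1600×63.7 + 0.2200×46.9 + 0.4700×14.6 = 47.0810 per 10,000.

2010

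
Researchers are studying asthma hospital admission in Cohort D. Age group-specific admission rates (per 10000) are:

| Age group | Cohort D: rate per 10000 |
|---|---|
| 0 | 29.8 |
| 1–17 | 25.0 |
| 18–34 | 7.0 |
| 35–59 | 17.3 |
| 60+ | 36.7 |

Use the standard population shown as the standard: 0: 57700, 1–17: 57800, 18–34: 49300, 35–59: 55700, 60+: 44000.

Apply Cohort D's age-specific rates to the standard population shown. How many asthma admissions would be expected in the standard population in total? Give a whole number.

Expected asthma admissions = Σ (standard pop × age-specific rate ÷ 10000)
= 57700×29.8/10000 + 57800×25.0/10000 + 49300×7.0/10000 + 55700×17.3/10000 + 44000×36.7/10000
= 171.95 + 144.50 + 34.51 + 96.36 + 161.48 = 608.80.

609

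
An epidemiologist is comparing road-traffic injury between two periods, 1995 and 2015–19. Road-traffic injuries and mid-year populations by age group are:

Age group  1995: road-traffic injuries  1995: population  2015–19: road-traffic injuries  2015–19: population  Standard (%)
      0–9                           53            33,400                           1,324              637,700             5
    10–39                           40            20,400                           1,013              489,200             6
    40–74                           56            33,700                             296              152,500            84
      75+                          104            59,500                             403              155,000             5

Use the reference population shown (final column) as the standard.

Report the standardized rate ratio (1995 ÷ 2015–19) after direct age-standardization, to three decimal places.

0.845

Age-specific rates per 100,000 for 1995: 158.68, 196.08, 166.17, 174.79.
For 2015–19: 207.62, 207.07, 194.10, 260.00.
Standard weights: 0.05, 0.06, 0.84, 0.05.
1995: 0.0500×158.68 + 0.0600×196.08 + 0.8400×166.17 + 0.0500×174.79 = 168.0229 per 100,000.
2015–19: 0.0500×207.62 + 0.0600×207.07 + 0.8400×194.10 + 0.0500×260.00 = 198.8480 per 100,000.
Ratio = 168.0229 ÷ 198.8480 = 0.84498.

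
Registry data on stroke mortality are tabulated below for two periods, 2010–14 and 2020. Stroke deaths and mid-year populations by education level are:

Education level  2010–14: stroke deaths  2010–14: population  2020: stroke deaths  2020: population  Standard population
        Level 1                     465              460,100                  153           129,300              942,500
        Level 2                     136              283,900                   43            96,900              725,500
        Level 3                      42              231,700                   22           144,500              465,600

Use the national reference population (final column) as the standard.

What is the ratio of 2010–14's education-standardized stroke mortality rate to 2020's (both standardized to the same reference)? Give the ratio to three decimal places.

Education-specific rates per 100,000 for 2010–14: 101.06, 47.90, 18.13.
For 2020: 118.33, 44.38, 15.22.
Standard total = 2,133,600; weights = 0.4417, 0.3400, 0.2182.
2010–14: 0.4417×101.06 + 0.3400×47.90 + 0.2182×18.13 = 64.8894 per 100,000.
2020: 0.4417×118.33 + 0.3400×44.38 + 0.2182×15.22 = 70.6828 per 100,000.
Ratio = 64.8894 ÷ 70.6828 = 0.91804.

0.918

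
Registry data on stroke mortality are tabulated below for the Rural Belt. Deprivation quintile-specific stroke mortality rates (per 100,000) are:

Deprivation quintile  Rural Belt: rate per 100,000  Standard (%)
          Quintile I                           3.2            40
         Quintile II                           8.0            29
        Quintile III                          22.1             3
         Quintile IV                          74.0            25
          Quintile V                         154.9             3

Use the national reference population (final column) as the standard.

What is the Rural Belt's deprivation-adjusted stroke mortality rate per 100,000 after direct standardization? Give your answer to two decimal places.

27.41

Standard weights: 0.40, 0.29, 0.03, 0.25, 0.03.
Standardized rate: 0.4000×3.2 + 0.2900×8.0 + 0.0300×22.1 + 0.2500×74.0 + 0.0300×154.9 = 27.4100 per 100,000.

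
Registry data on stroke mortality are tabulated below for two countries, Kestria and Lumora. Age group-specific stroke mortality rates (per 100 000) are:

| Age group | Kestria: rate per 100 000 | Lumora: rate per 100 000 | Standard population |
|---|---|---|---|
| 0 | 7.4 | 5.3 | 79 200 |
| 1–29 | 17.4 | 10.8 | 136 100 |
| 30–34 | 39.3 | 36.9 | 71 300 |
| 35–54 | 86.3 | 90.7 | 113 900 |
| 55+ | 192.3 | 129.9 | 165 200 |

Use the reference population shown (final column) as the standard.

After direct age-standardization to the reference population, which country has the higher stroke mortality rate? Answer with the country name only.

Kestria

Standard total = 565 700; weights = 0.1400, 0.2406, 0.1260, 0.2013, 0.2920.
Kestria: 0.1400×7.4 + 0.2406×17.4 + 0.1260×39.3 + 0.2013×86.3 + 0.2920×192.3 = 83.7084 per 100 000.
Lumora: 0.1400×5.3 + 0.2406×10.8 + 0.1260×36.9 + 0.2013×90.7 + 0.2920×129.9 = 64.1874 per 100 000.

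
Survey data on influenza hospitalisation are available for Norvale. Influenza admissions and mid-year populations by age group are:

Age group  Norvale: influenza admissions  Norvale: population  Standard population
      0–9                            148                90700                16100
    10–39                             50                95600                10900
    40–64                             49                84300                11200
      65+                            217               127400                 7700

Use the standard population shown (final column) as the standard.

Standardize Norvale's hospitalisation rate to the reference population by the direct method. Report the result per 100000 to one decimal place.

112.4

Age-specific rates per 100000 for Norvale: 163.18, 52.30, 58.13, 170.33.
Standard total = 45900; weights = 0.3508, 0.2375, 0.2440, 0.1678.
Standardized rate: 0.3508×163.18 + 0.2375×52.30 + 0.2440×58.13 + 0.1678×170.33 = 112.4129 per 100000.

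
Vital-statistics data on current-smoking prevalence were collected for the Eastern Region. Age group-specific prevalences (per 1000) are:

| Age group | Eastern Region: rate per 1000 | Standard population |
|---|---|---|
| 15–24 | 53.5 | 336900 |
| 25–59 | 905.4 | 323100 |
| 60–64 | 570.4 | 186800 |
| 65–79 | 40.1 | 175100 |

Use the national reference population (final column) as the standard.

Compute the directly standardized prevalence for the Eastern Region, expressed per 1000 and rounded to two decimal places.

415.04

Standard total = 1021900; weights = 0.3297, 0.3162, 0.1828, 0.1713.
Standardized rate: 0.3297×53.5 + 0.3162×905.4 + 0.1828×570.4 + 0.1713×40.1 = 415.0417 per 1000.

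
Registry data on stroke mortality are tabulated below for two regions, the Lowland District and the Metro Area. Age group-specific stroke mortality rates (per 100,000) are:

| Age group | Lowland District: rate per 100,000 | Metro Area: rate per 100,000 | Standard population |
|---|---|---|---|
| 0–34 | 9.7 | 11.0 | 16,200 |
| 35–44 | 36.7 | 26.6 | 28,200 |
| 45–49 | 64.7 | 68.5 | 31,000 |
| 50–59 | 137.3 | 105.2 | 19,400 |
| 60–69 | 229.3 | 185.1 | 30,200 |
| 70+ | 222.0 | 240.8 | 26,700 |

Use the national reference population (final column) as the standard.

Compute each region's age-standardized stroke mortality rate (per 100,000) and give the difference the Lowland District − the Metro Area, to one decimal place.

Standard total = 151,700; weights = 0.1068, 0.1859, 0.2044, 0.1279, 0.1991, 0.1760.
The Lowland District: 0.1068×9.7 + 0.1859×36.7 + 0.2044×64.7 + 0.1279×137.3 + 0.1991×229.3 + 0.1760×222.0 = 123.3597 per 100,000.
The Metro Area: 0.1068×11.0 + 0.1859×26.6 + 0.2044×68.5 + 0.1279×105.2 + 0.1991×185.1 + 0.1760×240.8 = 112.8021 per 100,000.
Difference = 123.3597 − 112.8021 = 10.5575.

10.6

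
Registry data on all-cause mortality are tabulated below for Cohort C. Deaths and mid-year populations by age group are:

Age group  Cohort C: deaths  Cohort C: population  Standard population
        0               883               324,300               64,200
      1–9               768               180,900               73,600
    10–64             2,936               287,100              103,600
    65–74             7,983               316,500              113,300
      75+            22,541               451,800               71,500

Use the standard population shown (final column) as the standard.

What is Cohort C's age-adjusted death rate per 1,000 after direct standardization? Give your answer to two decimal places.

Age-specific rates per 1,000 for Cohort C: 2.723, 4.245, 10.226, 25.223, 49.892.
Standard total = 426,200; weights = 0.1506, 0.1727, 0.2431, 0.2658, 0.1678.
Standardized rate: 0.1506×2.723 + 0.1727×4.245 + 0.2431×10.226 + 0.2658×25.223 + 0.1678×49.892 = 18.7041 per 1,000.

18.70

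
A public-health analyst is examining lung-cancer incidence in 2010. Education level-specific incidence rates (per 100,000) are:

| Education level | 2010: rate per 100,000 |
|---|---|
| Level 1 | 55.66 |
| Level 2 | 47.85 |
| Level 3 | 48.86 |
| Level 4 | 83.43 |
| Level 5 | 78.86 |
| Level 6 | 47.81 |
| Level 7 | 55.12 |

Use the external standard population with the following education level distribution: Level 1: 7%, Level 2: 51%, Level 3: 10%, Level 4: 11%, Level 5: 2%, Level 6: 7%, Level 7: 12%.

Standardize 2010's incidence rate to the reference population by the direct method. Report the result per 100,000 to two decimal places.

53.90

Standard weights: 0.07, 0.51, 0.10, 0.11, 0.02, 0.07, 0.12.
Standardized rate: 0.0700×55.66 + 0.5100×47.85 + 0.1000×48.86 + 0.1100×83.43 + 0.0200×78.86 + 0.0700×47.81 + 0.1200×55.12 = 53.9013 per 100,000.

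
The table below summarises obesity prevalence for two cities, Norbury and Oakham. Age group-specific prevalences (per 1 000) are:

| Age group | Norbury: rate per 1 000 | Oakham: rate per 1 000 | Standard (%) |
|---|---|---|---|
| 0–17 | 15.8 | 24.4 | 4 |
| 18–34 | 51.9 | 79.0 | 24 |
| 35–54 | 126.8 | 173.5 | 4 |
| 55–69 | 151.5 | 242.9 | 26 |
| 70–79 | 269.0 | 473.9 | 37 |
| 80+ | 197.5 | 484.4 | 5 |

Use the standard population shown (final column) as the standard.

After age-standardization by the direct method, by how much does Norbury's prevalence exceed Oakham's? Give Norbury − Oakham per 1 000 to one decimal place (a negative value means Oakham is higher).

Standard weights: 0.04, 0.24, 0.04, 0.26, 0.37, 0.05.
Norbury: 0.0400×15.8 + 0.2400×51.9 + 0.0400×126.8 + 0.2600×151.5 + 0.3700×269.0 + 0.0500×197.5 = 166.9550 per 1 000.
Oakham: 0.0400×24.4 + 0.2400×79.0 + 0.0400×173.5 + 0.2600×242.9 + 0.3700×473.9 + 0.0500×484.4 = 289.5930 per 1 000.
Difference = 166.9550 − 289.5930 = -122.6380.

-122.6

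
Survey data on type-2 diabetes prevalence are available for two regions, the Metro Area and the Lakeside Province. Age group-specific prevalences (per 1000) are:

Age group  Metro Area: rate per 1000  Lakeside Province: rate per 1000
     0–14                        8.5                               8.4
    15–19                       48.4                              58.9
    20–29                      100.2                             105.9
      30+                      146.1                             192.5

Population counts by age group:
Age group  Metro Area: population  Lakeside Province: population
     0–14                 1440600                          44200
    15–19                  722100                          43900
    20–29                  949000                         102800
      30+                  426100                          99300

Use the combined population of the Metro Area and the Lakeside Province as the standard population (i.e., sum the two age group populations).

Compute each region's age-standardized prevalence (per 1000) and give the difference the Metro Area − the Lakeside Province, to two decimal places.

Combined standard total = 3828000; weights = 0.3879, 0.2001, 0.2748, 0.1373.
The Metro Area: 0.3879×8.5 + 0.2001×48.4 + 0.2748×100.2 + 0.1373×146.1 = 60.5660 per 1000.
The Lakeside Province: 0.3879×8.4 + 0.2001×58.9 + 0.2748×105.9 + 0.1373×192.5 = 70.5629 per 1000.
Difference = 60.5660 − 70.5629 = -9.9970.

-10.00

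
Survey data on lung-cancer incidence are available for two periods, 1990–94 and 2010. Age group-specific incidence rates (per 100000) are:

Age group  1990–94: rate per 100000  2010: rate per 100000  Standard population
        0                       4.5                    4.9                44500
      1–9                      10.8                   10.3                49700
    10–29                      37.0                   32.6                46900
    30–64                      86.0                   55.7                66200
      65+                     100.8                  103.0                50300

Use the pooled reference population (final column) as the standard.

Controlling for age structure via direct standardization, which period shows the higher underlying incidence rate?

Standard total = 257600; weights = 0.1727, 0.1929, 0.1821, 0.2570, 0.1953.
1990–94: 0.1727×4.5 + 0.1929×10.8 + 0.1821×37.0 + 0.2570×86.0 + 0.1953×100.8 = 51.3810 per 100000.
2010: 0.1727×4.9 + 0.1929×10.3 + 0.1821×32.6 + 0.2570×55.7 + 0.1953×103.0 = 43.1954 per 100000.

1990–94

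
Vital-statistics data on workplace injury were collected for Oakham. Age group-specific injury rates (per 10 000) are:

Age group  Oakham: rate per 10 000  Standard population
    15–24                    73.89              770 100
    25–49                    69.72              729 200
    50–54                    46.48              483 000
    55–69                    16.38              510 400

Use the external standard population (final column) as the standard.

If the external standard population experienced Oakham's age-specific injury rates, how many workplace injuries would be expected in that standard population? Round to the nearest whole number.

Expected workplace injuries = Σ (standard pop × age-specific rate ÷ 10 000)
= 770 100×73.89/10 000 + 729 200×69.72/10 000 + 483 000×46.48/10 000 + 510 400×16.38/10 000
= 5690.27 + 5083.98 + 2244.98 + 836.04 = 13855.27.

13855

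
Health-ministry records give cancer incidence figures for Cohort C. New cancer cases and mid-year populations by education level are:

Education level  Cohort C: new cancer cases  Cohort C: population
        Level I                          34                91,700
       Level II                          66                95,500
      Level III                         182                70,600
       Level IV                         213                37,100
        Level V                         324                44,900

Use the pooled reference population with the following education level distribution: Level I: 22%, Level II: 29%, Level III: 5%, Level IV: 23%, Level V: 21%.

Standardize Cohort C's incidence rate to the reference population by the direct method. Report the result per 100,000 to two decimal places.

Education-specific rates per 100,000 for Cohort C: 37.08, 69.11, 257.79, 574.12, 721.60.
Standard weights: 0.22, 0.29, 0.05, 0.23, 0.21.
Standardized rate: 0.2200×37.08 + 0.2900×69.11 + 0.0500×257.79 + 0.2300×574.12 + 0.2100×721.60 = 324.6737 per 100,000.

324.67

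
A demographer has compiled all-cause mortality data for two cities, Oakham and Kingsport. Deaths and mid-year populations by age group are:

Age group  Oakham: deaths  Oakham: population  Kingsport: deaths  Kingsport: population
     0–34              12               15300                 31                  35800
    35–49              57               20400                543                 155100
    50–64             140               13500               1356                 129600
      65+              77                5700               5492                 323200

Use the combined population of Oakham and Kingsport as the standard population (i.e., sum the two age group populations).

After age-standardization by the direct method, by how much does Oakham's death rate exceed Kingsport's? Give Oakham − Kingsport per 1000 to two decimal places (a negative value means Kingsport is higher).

Age-specific rates per 1000 for Oakham: 0.784, 2.794, 10.370, 13.509.
For Kingsport: 0.866, 3.501, 10.463, 16.993.
Combined standard total = 698600; weights = 0.0731, 0.2512, 0.2048, 0.4708.
Oakham: 0.0731×0.784 + 0.2512×2.794 + 0.2048×10.370 + 0.4708×13.509 = 9.2435 per 1000.
Kingsport: 0.0731×0.866 + 0.2512×3.501 + 0.2048×10.463 + 0.4708×16.993 = 11.0861 per 1000.
Difference = 9.2435 − 11.0861 = -1.8427.

-1.84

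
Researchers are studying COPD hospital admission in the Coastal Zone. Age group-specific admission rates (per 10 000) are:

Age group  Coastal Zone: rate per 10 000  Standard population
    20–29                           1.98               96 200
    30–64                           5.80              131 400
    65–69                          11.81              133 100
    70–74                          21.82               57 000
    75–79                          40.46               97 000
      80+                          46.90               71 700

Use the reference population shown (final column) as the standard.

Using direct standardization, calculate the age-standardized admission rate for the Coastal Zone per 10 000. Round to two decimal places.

18.85

Standard total = 586 400; weights = 0.1641, 0.2241, 0.2270, 0.0972, 0.1654, 0.1223.
Standardized rate: 0.1641×1.98 + 0.2241×5.80 + 0.2270×11.81 + 0.0972×21.82 + 0.1654×40.46 + 0.1223×46.90 = 18.8533 per 10 000.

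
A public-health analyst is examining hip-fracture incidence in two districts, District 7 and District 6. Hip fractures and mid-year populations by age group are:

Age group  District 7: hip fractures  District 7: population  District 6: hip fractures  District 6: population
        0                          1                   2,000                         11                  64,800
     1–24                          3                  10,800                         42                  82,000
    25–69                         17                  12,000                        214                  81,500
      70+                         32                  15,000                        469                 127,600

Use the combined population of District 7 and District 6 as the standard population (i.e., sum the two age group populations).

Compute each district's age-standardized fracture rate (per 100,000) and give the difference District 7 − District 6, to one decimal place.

-84.1

Age-specific rates per 100,000 for District 7: 50.00, 27.78, 141.67, 213.33.
For District 6: 16.98, 51.22, 262.58, 367.55.
Combined standard total = 395,700; weights = 0.1688, 0.2345, 0.2363, 0.3604.
District 7: 0.1688×50.00 + 0.2345×27.78 + 0.2363×141.67 + 0.3604×213.33 = 125.3094 per 100,000.
District 6: 0.1688×16.98 + 0.2345×51.22 + 0.2363×262.58 + 0.3604×367.55 = 209.3792 per 100,000.
Difference = 125.3094 − 209.3792 = -84.0698.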